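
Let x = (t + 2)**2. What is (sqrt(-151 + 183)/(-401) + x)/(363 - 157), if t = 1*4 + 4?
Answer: 50/103 - 2*sqrt(2)/41303 ≈ 0.48537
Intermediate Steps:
t = 8 (t = 4 + 4 = 8)
x = 100 (x = (8 + 2)**2 = 10**2 = 100)
(sqrt(-151 + 183)/(-401) + x)/(363 - 157) = (sqrt(-151 + 183)/(-401) + 100)/(363 - 157) = (sqrt(32)*(-1/401) + 100)/206 = ((4*sqrt(2))*(-1/401) + 100)*(1/206) = (-4*sqrt(2)/401 + 100)*(1/206) = (100 - 4*sqrt(2)/401)*(1/206) = 50/103 - 2*sqrt(2)/41303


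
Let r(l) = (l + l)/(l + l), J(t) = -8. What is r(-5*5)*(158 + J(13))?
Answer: 150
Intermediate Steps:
r(l) = 1 (r(l) = (2*l)/((2*l)) = (2*l)*(1/(2*l)) = 1)
r(-5*5)*(158 + J(13)) = 1*(158 - 8) = 1*150 = 150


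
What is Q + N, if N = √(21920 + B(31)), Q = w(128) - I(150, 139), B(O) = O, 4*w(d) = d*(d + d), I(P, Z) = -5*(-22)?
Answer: 8082 + 9*√271 ≈ 8230.2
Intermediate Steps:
I(P, Z) = 110
w(d) = d²/2 (w(d) = (d*(d + d))/4 = (d*(2*d))/4 = (2*d²)/4 = d²/2)
Q = 8082 (Q = (½)*128² - 1*110 = (½)*16384 - 110 = 8192 - 110 = 8082)
N = 9*√271 (N = √(21920 + 31) = √21951 = 9*√271 ≈ 148.16)
Q + N = 8082 + 9*√271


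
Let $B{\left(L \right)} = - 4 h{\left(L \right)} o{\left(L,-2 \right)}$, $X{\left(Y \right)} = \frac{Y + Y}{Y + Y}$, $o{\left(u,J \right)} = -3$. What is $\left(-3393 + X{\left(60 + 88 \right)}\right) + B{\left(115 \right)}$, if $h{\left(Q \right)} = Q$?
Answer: $-2012$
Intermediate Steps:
$X{\left(Y \right)} = 1$ ($X{\left(Y \right)} = \frac{2 Y}{2 Y} = 2 Y \frac{1}{2 Y} = 1$)
$B{\left(L \right)} = 12 L$ ($B{\left(L \right)} = - 4 L \left(-3\right) = 12 L$)
$\left(-3393 + X{\left(60 + 88 \right)}\right) + B{\left(115 \right)} = \left(-3393 + 1\right) + 12 \cdot 115 = -3392 + 1380 = -2012$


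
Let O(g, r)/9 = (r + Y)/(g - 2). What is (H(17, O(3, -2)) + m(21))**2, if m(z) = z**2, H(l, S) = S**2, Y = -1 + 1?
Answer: 585225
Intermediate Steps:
Y = 0
O(g, r) = 9*r/(-2 + g) (O(g, r) = 9*((r + 0)/(g - 2)) = 9*(r/(-2 + g)) = 9*r/(-2 + g))
(H(17, O(3, -2)) + m(21))**2 = ((9*(-2)/(-2 + 3))**2 + 21**2)**2 = ((9*(-2)/1)**2 + 441)**2 = ((9*(-2)*1)**2 + 441)**2 = ((-18)**2 + 441)**2 = (324 + 441)**2 = 765**2 = 585225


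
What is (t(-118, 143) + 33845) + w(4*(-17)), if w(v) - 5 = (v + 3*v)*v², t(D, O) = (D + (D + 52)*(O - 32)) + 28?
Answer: -1231294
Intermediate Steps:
t(D, O) = 28 + D + (-32 + O)*(52 + D) (t(D, O) = (D + (52 + D)*(-32 + O)) + 28 = (D + (-32 + O)*(52 + D)) + 28 = 28 + D + (-32 + O)*(52 + D))
w(v) = 5 + 4*v³ (w(v) = 5 + (v + 3*v)*v² = 5 + (4*v)*v² = 5 + 4*v³)
(t(-118, 143) + 33845) + w(4*(-17)) = ((-1636 - 31*(-118) + 52*143 - 118*143) + 33845) + (5 + 4*(4*(-17))³) = ((-1636 + 3658 + 7436 - 16874) + 33845) + (5 + 4*(-68)³) = (-7416 + 33845) + (5 + 4*(-314432)) = 26429 + (5 - 1257728) = 26429 - 1257723 = -1231294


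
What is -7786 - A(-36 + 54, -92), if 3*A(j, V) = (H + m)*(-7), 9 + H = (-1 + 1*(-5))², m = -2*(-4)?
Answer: -23113/3 ≈ -7704.3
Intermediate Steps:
m = 8
H = 27 (H = -9 + (-1 + 1*(-5))² = -9 + (-1 - 5)² = -9 + (-6)² = -9 + 36 = 27)
A(j, V) = -245/3 (A(j, V) = ((27 + 8)*(-7))/3 = (35*(-7))/3 = (⅓)*(-245) = -245/3)
-7786 - A(-36 + 54, -92) = -7786 - 1*(-245/3) = -7786 + 245/3 = -23113/3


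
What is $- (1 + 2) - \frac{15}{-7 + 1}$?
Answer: $- \frac{1}{2} \approx -0.5$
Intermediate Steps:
$- (1 + 2) - \frac{15}{-7 + 1} = \left(-1\right) 3 - \frac{15}{-6} = -3 - - \frac{5}{2} = -3 + \frac{5}{2} = - \frac{1}{2}$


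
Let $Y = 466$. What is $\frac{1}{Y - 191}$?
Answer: $\frac{1}{275} \approx 0.0036364$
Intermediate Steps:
$\frac{1}{Y - 191} = \frac{1}{466 - 191} = \frac{1}{275}$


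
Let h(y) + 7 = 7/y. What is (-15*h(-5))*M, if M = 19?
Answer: 2394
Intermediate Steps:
h(y) = -7 + 7/y
(-15*h(-5))*M = -15*(-7 + 7/(-5))*19 = -15*(-7 + 7*(-⅕))*19 = -15*(-7 - 7/5)*19 = -15*(-42/5)*19 = 126*19 = 2394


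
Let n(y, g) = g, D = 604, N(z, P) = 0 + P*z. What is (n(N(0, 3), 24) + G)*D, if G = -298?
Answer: -165496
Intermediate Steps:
N(z, P) = P*z
(n(N(0, 3), 24) + G)*D = (24 - 298)*604 = -274*604 = -165496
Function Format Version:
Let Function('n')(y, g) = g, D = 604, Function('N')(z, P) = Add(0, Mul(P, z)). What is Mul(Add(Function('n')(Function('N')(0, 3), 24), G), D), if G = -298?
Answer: -165496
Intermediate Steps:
Function('N')(z, P) = Mul(P, z)
Mul(Add(Function('n')(Function('N')(0, 3), 24), G), D) = Mul(Add(24, -298), 604) = Mul(-274, 604) = -165496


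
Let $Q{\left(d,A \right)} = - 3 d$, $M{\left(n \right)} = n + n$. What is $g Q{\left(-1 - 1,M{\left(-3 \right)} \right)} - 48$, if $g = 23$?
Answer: $90$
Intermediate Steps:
$M{\left(n \right)} = 2 n$
$g Q{\left(-1 - 1,M{\left(-3 \right)} \right)} - 48 = 23 \left(- 3 \left(-1 - 1\right)\right) - 48 = 23 \left(\left(-3\right) \left(-2\right)\right) - 48 = 23 \cdot 6 - 48 = 138 - 48 = 90$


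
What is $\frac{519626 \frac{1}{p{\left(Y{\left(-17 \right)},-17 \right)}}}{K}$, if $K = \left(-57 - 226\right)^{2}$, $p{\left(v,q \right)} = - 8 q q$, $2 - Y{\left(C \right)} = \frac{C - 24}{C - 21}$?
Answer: $- \frac{259813}{92582884} \approx -0.0028063$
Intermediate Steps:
$Y{\left(C \right)} = 2 - \frac{-24 + C}{-21 + C}$ ($Y{\left(C \right)} = 2 - \frac{C - 24}{C - 21} = 2 - \frac{-24 + C}{-21 + C}$)
$p{\left(v,q \right)} = - 8 q^{2}$
$K = 80089$ ($K = \left(-283\right)^{2} = 80089$)
$\frac{519626 \frac{1}{p{\left(Y{\left(-17 \right)},-17 \right)}}}{K} = \frac{519626 \frac{1}{\left(-8\right) \left(-17\right)^{2}}}{80089} = \frac{519626}{\left(-8\right) 289} \cdot \frac{1}{80089} = \frac{519626}{-2312} \cdot \frac{1}{80089} = 519626 \left(- \frac{1}{2312}\right) \frac{1}{80089} = \left(- \frac{259813}{1156}\right) \frac{1}{80089} = - \frac{259813}{92582884}$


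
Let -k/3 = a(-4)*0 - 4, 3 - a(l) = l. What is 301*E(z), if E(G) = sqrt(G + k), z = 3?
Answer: 301*sqrt(15) ≈ 1165.8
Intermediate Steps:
a(l) = 3 - l
k = 12 (k = -3*((3 - 1*(-4))*0 - 4) = -3*((3 + 4)*0 - 4) = -3*(7*0 - 4) = -3*(0 - 4) = -3*(-4) = 12)
E(G) = sqrt(12 + G) (E(G) = sqrt(G + 12) = sqrt(12 + G))
301*E(z) = 301*sqrt(12 + 3) = 301*sqrt(15)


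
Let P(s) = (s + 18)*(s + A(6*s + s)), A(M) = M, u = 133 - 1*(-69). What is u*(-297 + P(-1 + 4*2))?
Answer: 222806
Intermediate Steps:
u = 202 (u = 133 + 69 = 202)
P(s) = 8*s*(18 + s) (P(s) = (s + 18)*(s + (6*s + s)) = (18 + s)*(s + 7*s) = (18 + s)*(8*s) = 8*s*(18 + s))
u*(-297 + P(-1 + 4*2)) = 202*(-297 + 8*(-1 + 4*2)*(18 + (-1 + 4*2))) = 202*(-297 + 8*(-1 + 8)*(18 + (-1 + 8))) = 202*(-297 + 8*7*(18 + 7)) = 202*(-297 + 8*7*25) = 202*(-297 + 1400) = 202*1103 = 222806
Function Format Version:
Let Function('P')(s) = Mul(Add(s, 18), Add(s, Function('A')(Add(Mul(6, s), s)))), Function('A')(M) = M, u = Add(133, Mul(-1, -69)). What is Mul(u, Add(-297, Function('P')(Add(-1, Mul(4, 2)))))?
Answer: 222806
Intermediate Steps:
u = 202 (u = Add(133, 69) = 202)
Function('P')(s) = Mul(8, s, Add(18, s)) (Function('P')(s) = Mul(Add(s, 18), Add(s, Add(Mul(6, s), s))) = Mul(Add(18, s), Add(s, Mul(7, s))) = Mul(Add(18, s), Mul(8, s)) = Mul(8, s, Add(18, s)))
Mul(u, Add(-297, Function('P')(Add(-1, Mul(4, 2))))) = Mul(202, Add(-297, Mul(8, Add(-1, Mul(4, 2)), Add(18, Add(-1, Mul(4, 2)))))) = Mul(202, Add(-297, Mul(8, Add(-1, 8), Add(18, Add(-1, 8))))) = Mul(202, Add(-297, Mul(8, 7, Add(18, 7)))) = Mul(202, Add(-297, Mul(8, 7, 25))) = Mul(202, Add(-297, 1400)) = Mul(202, 1103) = 222806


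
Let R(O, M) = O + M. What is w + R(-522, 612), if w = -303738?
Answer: -303648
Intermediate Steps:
R(O, M) = M + O
w + R(-522, 612) = -303738 + (612 - 522) = -303738 + 90 = -303648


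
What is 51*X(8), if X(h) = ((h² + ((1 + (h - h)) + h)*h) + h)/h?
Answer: 918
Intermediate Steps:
X(h) = (h + h² + h*(1 + h))/h (X(h) = ((h² + ((1 + 0) + h)*h) + h)/h = ((h² + (1 + h)*h) + h)/h = ((h² + h*(1 + h)) + h)/h = (h + h² + h*(1 + h))/h)
51*X(8) = 51*(2 + 2*8) = 51*(2 + 16) = 51*18 = 918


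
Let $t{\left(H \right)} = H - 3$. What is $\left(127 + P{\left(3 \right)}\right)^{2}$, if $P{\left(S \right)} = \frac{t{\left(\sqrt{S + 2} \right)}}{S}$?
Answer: $\frac{\left(378 + \sqrt{5}\right)^{2}}{9} \approx 16064.0$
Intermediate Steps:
$t{\left(H \right)} = -3 + H$
$P{\left(S \right)} = \frac{-3 + \sqrt{2 + S}}{S}$ ($P{\left(S \right)} = \frac{-3 + \sqrt{S + 2}}{S} = \frac{-3 + \sqrt{2 + S}}{S}$)
$\left(127 + P{\left(3 \right)}\right)^{2} = \left(127 + \frac{-3 + \sqrt{2 + 3}}{3}\right)^{2} = \left(127 + \frac{-3 + \sqrt{5}}{3}\right)^{2} = \left(127 - \left(1 - \frac{\sqrt{5}}{3}\right)\right)^{2} = \left(126 + \frac{\sqrt{5}}{3}\right)^{2}$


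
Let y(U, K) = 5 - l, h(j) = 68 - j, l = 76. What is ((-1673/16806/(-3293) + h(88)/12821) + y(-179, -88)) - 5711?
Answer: -4102571817619103/709541807718 ≈ -5782.0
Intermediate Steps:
y(U, K) = -71 (y(U, K) = 5 - 1*76 = 5 - 76 = -71)
((-1673/16806/(-3293) + h(88)/12821) + y(-179, -88)) - 5711 = ((-1673/16806/(-3293) + (68 - 1*88)/12821) - 71) - 5711 = ((-1673*1/16806*(-1/3293) + (68 - 88)*(1/12821)) - 71) - 5711 = ((-1673/16806*(-1/3293) - 20*1/12821) - 71) - 5711 = ((1673/55342158 - 20/12821) - 71) - 5711 = (-1085393627/709541807718 - 71) - 5711 = -50378553741605/709541807718 - 5711 = -4102571817619103/709541807718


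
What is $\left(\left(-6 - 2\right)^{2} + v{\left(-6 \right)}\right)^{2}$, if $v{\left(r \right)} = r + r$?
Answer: $2704$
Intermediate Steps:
$v{\left(r \right)} = 2 r$
$\left(\left(-6 - 2\right)^{2} + v{\left(-6 \right)}\right)^{2} = \left(\left(-6 - 2\right)^{2} + 2 \left(-6\right)\right)^{2} = \left(\left(-8\right)^{2} - 12\right)^{2} = \left(64 - 12\right)^{2} = 52^{2} = 2704$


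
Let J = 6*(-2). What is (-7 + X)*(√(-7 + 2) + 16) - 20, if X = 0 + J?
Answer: -324 - 19*I*√5 ≈ -324.0 - 42.485*I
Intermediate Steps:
J = -12
X = -12 (X = 0 - 12 = -12)
(-7 + X)*(√(-7 + 2) + 16) - 20 = (-7 - 12)*(√(-7 + 2) + 16) - 20 = -19*(√(-5) + 16) - 20 = -19*(I*√5 + 16) - 20 = -19*(16 + I*√5) - 20 = (-304 - 19*I*√5) - 20 = -324 - 19*I*√5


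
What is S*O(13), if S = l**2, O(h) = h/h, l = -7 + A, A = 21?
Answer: 196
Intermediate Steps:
l = 14 (l = -7 + 21 = 14)
O(h) = 1
S = 196 (S = 14**2 = 196)
S*O(13) = 196*1 = 196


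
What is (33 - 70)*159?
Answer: -5883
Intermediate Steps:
(33 - 70)*159 = -37*159 = -5883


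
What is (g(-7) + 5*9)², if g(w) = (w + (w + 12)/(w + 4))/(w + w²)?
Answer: 7963684/3969 ≈ 2006.5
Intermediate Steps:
g(w) = (w + (12 + w)/(4 + w))/(w + w²)
(g(-7) + 5*9)² = ((12 + (-7)² + 5*(-7))/((-7)*(4 + (-7)² + 5*(-7))) + 5*9)² = (-(12 + 49 - 35)/(7*(4 + 49 - 35)) + 45)² = (-⅐*26/18 + 45)² = (-⅐*1/18*26 + 45)² = (-13/63 + 45)² = (2822/63)² = 7963684/3969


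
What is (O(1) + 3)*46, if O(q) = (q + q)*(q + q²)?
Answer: 322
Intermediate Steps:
O(q) = 2*q*(q + q²) (O(q) = (2*q)*(q + q²) = 2*q*(q + q²))
(O(1) + 3)*46 = (2*1²*(1 + 1) + 3)*46 = (2*1*2 + 3)*46 = (4 + 3)*46 = 7*46 = 322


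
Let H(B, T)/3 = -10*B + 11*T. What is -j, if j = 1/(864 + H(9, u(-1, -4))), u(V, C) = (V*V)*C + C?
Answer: -1/330 ≈ -0.0030303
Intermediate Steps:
u(V, C) = C + C*V² (u(V, C) = V²*C + C = C*V² + C = C + C*V²)
H(B, T) = -30*B + 33*T (H(B, T) = 3*(-10*B + 11*T) = -30*B + 33*T)
j = 1/330 (j = 1/(864 + (-30*9 + 33*(-4*(1 + (-1)²)))) = 1/(864 + (-270 + 33*(-4*(1 + 1)))) = 1/(864 + (-270 + 33*(-4*2))) = 1/(864 + (-270 + 33*(-8))) = 1/(864 + (-270 - 264)) = 1/(864 - 534) = 1/330 ≈ 0.0030303)
-j = -1*1/330 = -1/330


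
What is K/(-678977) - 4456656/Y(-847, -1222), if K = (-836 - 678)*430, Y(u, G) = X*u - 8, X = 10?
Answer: 168415903804/319798167 ≈ 526.63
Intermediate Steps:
Y(u, G) = -8 + 10*u (Y(u, G) = 10*u - 8 = -8 + 10*u)
K = -651020 (K = -1514*430 = -651020)
K/(-678977) - 4456656/Y(-847, -1222) = -651020/(-678977) - 4456656/(-8 + 10*(-847)) = -651020*(-1/678977) - 4456656/(-8 - 8470) = 651020/678977 - 4456656/(-8478) = 651020/678977 - 4456656*(-1/8478) = 651020/678977 + 247592/471 = 168415903804/319798167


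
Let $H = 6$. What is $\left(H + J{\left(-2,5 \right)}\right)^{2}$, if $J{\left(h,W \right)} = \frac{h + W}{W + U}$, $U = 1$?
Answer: $\frac{169}{4} \approx 42.25$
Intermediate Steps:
$J{\left(h,W \right)} = \frac{W + h}{1 + W}$ ($J{\left(h,W \right)} = \frac{h + W}{W + 1} = \frac{W + h}{1 + W}$)
$\left(H + J{\left(-2,5 \right)}\right)^{2} = \left(6 + \frac{5 - 2}{1 + 5}\right)^{2} = \left(6 + \frac{1}{6} \cdot 3\right)^{2} = \left(6 + \frac{1}{2}\right)^{2} = \left(\frac{13}{2}\right)^{2} = \frac{169}{4}$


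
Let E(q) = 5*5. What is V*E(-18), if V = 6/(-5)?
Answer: -30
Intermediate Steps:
E(q) = 25
V = -6/5 (V = 6*(-1/5) = -6/5 ≈ -1.2000)
V*E(-18) = -6/5*25 = -30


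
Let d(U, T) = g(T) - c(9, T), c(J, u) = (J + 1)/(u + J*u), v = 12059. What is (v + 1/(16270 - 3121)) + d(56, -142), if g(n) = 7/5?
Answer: 112593428171/9335790 ≈ 12060.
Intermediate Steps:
c(J, u) = (1 + J)/(u + J*u)
g(n) = 7/5 (g(n) = 7*(⅕) = 7/5)
d(U, T) = 7/5 - 1/T
(v + 1/(16270 - 3121)) + d(56, -142) = (12059 + 1/(16270 - 3121)) + (7/5 - 1/(-142)) = (12059 + 1/13149) + (7/5 - 1*(-1/142)) = (12059 + 1/13149) + (7/5 + 1/142) = 158563792/13149 + 999/710 = 112593428171/9335790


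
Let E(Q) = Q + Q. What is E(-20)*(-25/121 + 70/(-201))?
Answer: 539800/24321 ≈ 22.195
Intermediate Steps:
E(Q) = 2*Q
E(-20)*(-25/121 + 70/(-201)) = (2*(-20))*(-25/121 + 70/(-201)) = -40*(-25*1/121 + 70*(-1/201)) = -40*(-25/121 - 70/201) = -40*(-13495/24321) = 539800/24321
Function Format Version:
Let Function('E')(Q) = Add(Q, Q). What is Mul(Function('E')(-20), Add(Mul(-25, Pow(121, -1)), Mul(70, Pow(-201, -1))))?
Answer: Rational(539800, 24321) ≈ 22.195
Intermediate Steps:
Function('E')(Q) = Mul(2, Q)
Mul(Function('E')(-20), Add(Mul(-25, Pow(121, -1)), Mul(70, Pow(-201, -1)))) = Mul(Mul(2, -20), Add(Mul(-25, Pow(121, -1)), Mul(70, Pow(-201, -1)))) = Mul(-40, Add(Mul(-25, Rational(1, 121)), Mul(70, Rational(-1, 201)))) = Mul(-40, Add(Rational(-25, 121), Rational(-70, 201))) = Mul(-40, Rational(-13495, 24321)) = Rational(539800, 24321)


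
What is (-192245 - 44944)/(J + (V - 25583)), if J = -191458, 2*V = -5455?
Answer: 474378/439537 ≈ 1.0793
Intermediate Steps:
V = -5455/2 (V = (1/2)*(-5455) = -5455/2 ≈ -2727.5)
(-192245 - 44944)/(J + (V - 25583)) = (-192245 - 44944)/(-191458 + (-5455/2 - 25583)) = -237189/(-191458 - 56621/2) = -237189/(-439537/2) = -237189*(-2/439537) = 474378/439537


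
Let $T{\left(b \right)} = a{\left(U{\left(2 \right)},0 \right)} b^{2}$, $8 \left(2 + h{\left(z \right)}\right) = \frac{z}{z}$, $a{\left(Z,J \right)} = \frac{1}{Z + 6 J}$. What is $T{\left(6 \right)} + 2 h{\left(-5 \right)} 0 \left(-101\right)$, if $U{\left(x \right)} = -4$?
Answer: $-9$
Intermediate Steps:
$h{\left(z \right)} = - \frac{15}{8}$ ($h{\left(z \right)} = -2 + \frac{z \frac{1}{z}}{8} = -2 + \frac{1}{8} \cdot 1 = -2 + \frac{1}{8} = - \frac{15}{8}$)
$T{\left(b \right)} = - \frac{b^{2}}{4}$ ($T{\left(b \right)} = \frac{b^{2}}{-4 + 6 \cdot 0} = \frac{b^{2}}{-4 + 0} = \frac{b^{2}}{-4} = - \frac{b^{2}}{4}$)
$T{\left(6 \right)} + 2 h{\left(-5 \right)} 0 \left(-101\right) = - \frac{6^{2}}{4} + 2 \left(- \frac{15}{8}\right) 0 \left(-101\right) = \left(- \frac{1}{4}\right) 36 + \left(- \frac{15}{4}\right) 0 \left(-101\right) = -9 + 0 \left(-101\right) = -9 + 0 = -9$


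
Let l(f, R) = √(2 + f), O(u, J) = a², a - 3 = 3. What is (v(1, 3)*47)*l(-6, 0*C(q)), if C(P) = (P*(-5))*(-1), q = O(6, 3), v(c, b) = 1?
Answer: 94*I ≈ 94.0*I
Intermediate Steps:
a = 6 (a = 3 + 3 = 6)
O(u, J) = 36 (O(u, J) = 6² = 36)
q = 36
C(P) = 5*P (C(P) = -5*P*(-1) = 5*P)
(v(1, 3)*47)*l(-6, 0*C(q)) = (1*47)*√(2 - 6) = 47*√(-4) = 47*(2*I) = 94*I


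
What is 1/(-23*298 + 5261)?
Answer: -1/1593 ≈ -0.00062775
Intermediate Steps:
1/(-23*298 + 5261) = 1/(-6854 + 5261) = 1/(-1593) = -1/1593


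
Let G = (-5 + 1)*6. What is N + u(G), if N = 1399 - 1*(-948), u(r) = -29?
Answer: 2318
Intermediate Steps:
G = -24 (G = -4*6 = -24)
N = 2347 (N = 1399 + 948 = 2347)
N + u(G) = 2347 - 29 = 2318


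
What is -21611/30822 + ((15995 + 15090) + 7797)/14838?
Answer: 48764277/25407602 ≈ 1.9193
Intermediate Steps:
-21611/30822 + ((15995 + 15090) + 7797)/14838 = -21611*1/30822 + (31085 + 7797)*(1/14838) = -21611/30822 + 38882*(1/14838) = -21611/30822 + 19441/7419 = 48764277/25407602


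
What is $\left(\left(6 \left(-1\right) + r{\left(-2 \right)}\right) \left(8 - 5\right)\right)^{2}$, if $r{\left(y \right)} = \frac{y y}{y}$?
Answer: $576$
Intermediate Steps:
$r{\left(y \right)} = y$ ($r{\left(y \right)} = \frac{y^{2}}{y} = y$)
$\left(\left(6 \left(-1\right) + r{\left(-2 \right)}\right) \left(8 - 5\right)\right)^{2} = \left(\left(6 \left(-1\right) - 2\right) \left(8 - 5\right)\right)^{2} = \left(\left(-6 - 2\right) 3\right)^{2} = \left(\left(-8\right) 3\right)^{2} = \left(-24\right)^{2} = 576$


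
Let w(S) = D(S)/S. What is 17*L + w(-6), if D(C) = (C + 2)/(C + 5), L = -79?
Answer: -4031/3 ≈ -1343.7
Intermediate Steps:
D(C) = (2 + C)/(5 + C)
w(S) = (2 + S)/(S*(5 + S)) (w(S) = ((2 + S)/(5 + S))/S = (2 + S)/(S*(5 + S)))
17*L + w(-6) = 17*(-79) + (2 - 6)/((-6)*(5 - 6)) = -1343 - 1/6*(-4)/(-1) = -1343 - 1/6*(-1)*(-4) = -1343 - 2/3 = -4031/3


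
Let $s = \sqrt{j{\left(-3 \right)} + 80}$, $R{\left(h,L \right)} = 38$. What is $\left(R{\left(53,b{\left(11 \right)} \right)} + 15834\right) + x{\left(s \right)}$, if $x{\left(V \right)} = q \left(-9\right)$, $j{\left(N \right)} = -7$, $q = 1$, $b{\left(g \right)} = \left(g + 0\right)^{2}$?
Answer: $15863$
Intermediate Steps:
$b{\left(g \right)} = g^{2}$
$s = \sqrt{73}$ ($s = \sqrt{-7 + 80} = \sqrt{73} \approx 8.544$)
$x{\left(V \right)} = -9$ ($x{\left(V \right)} = 1 \left(-9\right) = -9$)
$\left(R{\left(53,b{\left(11 \right)} \right)} + 15834\right) + x{\left(s \right)} = \left(38 + 15834\right) - 9 = 15872 - 9 = 15863$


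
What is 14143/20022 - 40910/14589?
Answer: -204255931/97366986 ≈ -2.0978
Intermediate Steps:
14143/20022 - 40910/14589 = -204255931/97366986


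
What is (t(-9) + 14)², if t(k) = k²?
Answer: 9025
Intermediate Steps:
(t(-9) + 14)² = ((-9)² + 14)² = (81 + 14)² = 95² = 9025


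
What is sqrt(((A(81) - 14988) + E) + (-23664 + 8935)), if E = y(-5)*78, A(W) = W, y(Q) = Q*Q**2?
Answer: I*sqrt(39386) ≈ 198.46*I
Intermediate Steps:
y(Q) = Q**3
E = -9750 (E = (-5)**3*78 = -125*78 = -9750)
sqrt(((A(81) - 14988) + E) + (-23664 + 8935)) = sqrt(((81 - 14988) - 9750) + (-23664 + 8935)) = sqrt((-14907 - 9750) - 14729) = sqrt(-24657 - 14729) = sqrt(-39386) = I*sqrt(39386)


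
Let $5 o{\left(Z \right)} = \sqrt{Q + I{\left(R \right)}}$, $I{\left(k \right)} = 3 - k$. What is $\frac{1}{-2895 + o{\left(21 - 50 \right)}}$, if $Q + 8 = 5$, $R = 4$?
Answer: $- \frac{72375}{209525629} - \frac{10 i}{209525629} \approx -0.00034542 - 4.7727 \cdot 10^{-8} i$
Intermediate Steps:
$Q = -3$ ($Q = -8 + 5 = -3$)
$o{\left(Z \right)} = \frac{2 i}{5}$ ($o{\left(Z \right)} = \frac{\sqrt{-3 + \left(3 - 4\right)}}{5} = \frac{\sqrt{-3 - 1}}{5} = \frac{\sqrt{-4}}{5} = \frac{2 i}{5}$)
$\frac{1}{-2895 + o{\left(21 - 50 \right)}} = \frac{1}{-2895 + \frac{2 i}{5}} = \frac{25 \left(-2895 - \frac{2 i}{5}\right)}{209525629}$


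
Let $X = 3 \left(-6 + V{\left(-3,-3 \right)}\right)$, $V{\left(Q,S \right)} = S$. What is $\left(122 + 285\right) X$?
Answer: $-10989$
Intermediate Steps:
$X = -27$ ($X = 3 \left(-6 - 3\right) = 3 \left(-9\right) = -27$)
$\left(122 + 285\right) X = \left(122 + 285\right) \left(-27\right) = 407 \left(-27\right) = -10989$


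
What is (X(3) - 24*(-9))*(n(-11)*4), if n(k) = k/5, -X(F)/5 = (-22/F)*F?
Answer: -14344/5 ≈ -2868.8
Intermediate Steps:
X(F) = 110 (X(F) = -5*(-22/F)*F = -5*(-22) = 110)
n(k) = k/5 (n(k) = k*(⅕) = k/5)
(X(3) - 24*(-9))*(n(-11)*4) = (110 - 24*(-9))*(((⅕)*(-11))*4) = (110 + 216)*(-11/5*4) = 326*(-44/5) = -14344/5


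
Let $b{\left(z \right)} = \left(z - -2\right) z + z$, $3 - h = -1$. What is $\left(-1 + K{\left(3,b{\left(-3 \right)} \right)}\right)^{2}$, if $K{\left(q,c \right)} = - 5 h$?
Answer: $441$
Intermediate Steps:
$h = 4$ ($h = 3 - -1 = 3 + 1 = 4$)
$b{\left(z \right)} = z + z \left(2 + z\right)$ ($b{\left(z \right)} = \left(z + 2\right) z + z = \left(2 + z\right) z + z = z \left(2 + z\right) + z = z + z \left(2 + z\right)$)
$K{\left(q,c \right)} = -20$ ($K{\left(q,c \right)} = \left(-5\right) 4 = -20$)
$\left(-1 + K{\left(3,b{\left(-3 \right)} \right)}\right)^{2} = \left(-1 - 20\right)^{2} = \left(-21\right)^{2} = 441$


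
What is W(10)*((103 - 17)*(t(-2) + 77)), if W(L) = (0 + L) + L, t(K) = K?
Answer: 129000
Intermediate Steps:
W(L) = 2*L (W(L) = L + L = 2*L)
W(10)*((103 - 17)*(t(-2) + 77)) = (2*10)*((103 - 17)*(-2 + 77)) = 20*(86*75) = 20*6450 = 129000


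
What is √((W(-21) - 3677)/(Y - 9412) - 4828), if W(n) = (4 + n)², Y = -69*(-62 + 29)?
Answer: 2*I*√61440184230/7135 ≈ 69.48*I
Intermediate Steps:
Y = 2277 (Y = -69*(-33) = 2277)
√((W(-21) - 3677)/(Y - 9412) - 4828) = √(((4 - 21)² - 3677)/(2277 - 9412) - 4828) = √(((-17)² - 3677)/(-7135) - 4828) = √((289 - 3677)*(-1/7135) - 4828) = √(-3388*(-1/7135) - 4828) = √(3388/7135 - 4828) = √(-34444392/7135) = 2*I*√61440184230/7135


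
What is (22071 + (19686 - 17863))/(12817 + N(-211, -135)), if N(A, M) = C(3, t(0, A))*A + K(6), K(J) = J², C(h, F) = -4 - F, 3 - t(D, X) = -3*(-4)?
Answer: 11947/5899 ≈ 2.0253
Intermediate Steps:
t(D, X) = -9 (t(D, X) = 3 - (-3)*(-4) = 3 - 1*12 = 3 - 12 = -9)
N(A, M) = 36 + 5*A (N(A, M) = (-4 - 1*(-9))*A + 6² = (-4 + 9)*A + 36 = 5*A + 36 = 36 + 5*A)
(22071 + (19686 - 17863))/(12817 + N(-211, -135)) = (22071 + (19686 - 17863))/(12817 + (36 + 5*(-211))) = (22071 + 1823)/(12817 + (36 - 1055)) = 23894/(12817 - 1019) = 23894/11798 = 23894*(1/11798) = 11947/5899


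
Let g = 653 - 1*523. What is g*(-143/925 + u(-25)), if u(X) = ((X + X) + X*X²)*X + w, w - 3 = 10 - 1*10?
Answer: 9424662182/185 ≈ 5.0944e+7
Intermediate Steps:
w = 3 (w = 3 + (10 - 1*10) = 3 + (10 - 10) = 3 + 0 = 3)
g = 130 (g = 653 - 523 = 130)
u(X) = 3 + X*(X³ + 2*X) (u(X) = ((X + X) + X*X²)*X + 3 = (2*X + X³)*X + 3 = (X³ + 2*X)*X + 3 = X*(X³ + 2*X) + 3 = 3 + X*(X³ + 2*X))
g*(-143/925 + u(-25)) = 130*(-143/925 + (3 + (-25)⁴ + 2*(-25)²)) = 130*(-143*1/925 + (3 + 390625 + 2*625)) = 130*(-143/925 + (3 + 390625 + 1250)) = 130*(-143/925 + 391878) = 130*(362487007/925) = 9424662182/185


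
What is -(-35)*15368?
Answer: 537880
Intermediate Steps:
-(-35)*15368 = -35*(-15368) = 537880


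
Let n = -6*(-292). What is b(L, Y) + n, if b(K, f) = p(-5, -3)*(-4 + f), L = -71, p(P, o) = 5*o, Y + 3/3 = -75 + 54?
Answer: 2142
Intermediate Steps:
Y = -22 (Y = -1 + (-75 + 54) = -1 - 21 = -22)
b(K, f) = 60 - 15*f (b(K, f) = (5*(-3))*(-4 + f) = -15*(-4 + f) = 60 - 15*f)
n = 1752
b(L, Y) + n = (60 - 15*(-22)) + 1752 = (60 + 330) + 1752 = 390 + 1752 = 2142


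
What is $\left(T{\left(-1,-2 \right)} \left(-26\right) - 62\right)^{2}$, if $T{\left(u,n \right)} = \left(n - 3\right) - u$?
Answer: $1764$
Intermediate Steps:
$T{\left(u,n \right)} = -3 + n - u$ ($T{\left(u,n \right)} = \left(-3 + n\right) - u = -3 + n - u$)
$\left(T{\left(-1,-2 \right)} \left(-26\right) - 62\right)^{2} = \left(\left(-3 - 2 - -1\right) \left(-26\right) - 62\right)^{2} = \left(\left(-3 - 2 + 1\right) \left(-26\right) - 62\right)^{2} = \left(\left(-4\right) \left(-26\right) - 62\right)^{2} = \left(104 - 62\right)^{2} = 42^{2} = 1764$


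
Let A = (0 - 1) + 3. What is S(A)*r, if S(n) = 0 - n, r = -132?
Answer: 264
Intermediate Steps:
A = 2 (A = -1 + 3 = 2)
S(n) = -n
S(A)*r = -1*2*(-132) = -2*(-132) = 264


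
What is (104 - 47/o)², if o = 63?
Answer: 42315025/3969 ≈ 10661.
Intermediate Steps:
(104 - 47/o)² = (104 - 47/63)² = (6505/63)² = 42315025/3969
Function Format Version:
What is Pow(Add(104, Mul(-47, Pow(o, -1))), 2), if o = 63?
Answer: Rational(42315025, 3969) ≈ 10661.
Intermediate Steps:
Pow(Add(104, Mul(-47, Pow(o, -1))), 2) = Pow(Add(104, Mul(-47, Pow(63, -1))), 2) = Pow(Add(104, Mul(-47, Rational(1, 63))), 2) = Pow(Add(104, Rational(-47, 63)), 2) = Pow(Rational(6505, 63), 2) = Rational(42315025, 3969)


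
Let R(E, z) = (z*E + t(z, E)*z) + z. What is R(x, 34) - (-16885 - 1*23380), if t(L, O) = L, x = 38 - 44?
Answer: 41251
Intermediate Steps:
x = -6
R(E, z) = z + z**2 + E*z (R(E, z) = (z*E + z*z) + z = (E*z + z**2) + z = (z**2 + E*z) + z = z + z**2 + E*z)
R(x, 34) - (-16885 - 1*23380) = 34*(1 - 6 + 34) - (-16885 - 1*23380) = 34*29 - (-16885 - 23380) = 986 - 1*(-40265) = 986 + 40265 = 41251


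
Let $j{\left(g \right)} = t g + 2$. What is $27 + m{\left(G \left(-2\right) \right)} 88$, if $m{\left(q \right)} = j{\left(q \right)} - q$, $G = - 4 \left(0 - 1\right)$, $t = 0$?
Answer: $907$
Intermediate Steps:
$j{\left(g \right)} = 2$ ($j{\left(g \right)} = 0 g + 2 = 0 + 2 = 2$)
$G = 4$ ($G = \left(-4\right) \left(-1\right) = 4$)
$m{\left(q \right)} = 2 - q$
$27 + m{\left(G \left(-2\right) \right)} 88 = 27 + \left(2 - 4 \left(-2\right)\right) 88 = 27 + \left(2 - -8\right) 88 = 27 + \left(2 + 8\right) 88 = 27 + 10 \cdot 88 = 27 + 880 = 907$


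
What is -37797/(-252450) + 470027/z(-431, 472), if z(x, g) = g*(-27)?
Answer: -2188456133/59578200 ≈ -36.732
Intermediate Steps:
z(x, g) = -27*g
-37797/(-252450) + 470027/z(-431, 472) = -37797/(-252450) + 470027/((-27*472)) = -37797*(-1/252450) + 470027/(-12744) = 12599/84150 + 470027*(-1/12744) = 12599/84150 - 470027/12744 = -2188456133/59578200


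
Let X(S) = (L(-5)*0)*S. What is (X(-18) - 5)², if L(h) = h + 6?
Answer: 25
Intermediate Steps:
L(h) = 6 + h
X(S) = 0 (X(S) = ((6 - 5)*0)*S = (1*0)*S = 0*S = 0)
(X(-18) - 5)² = (0 - 5)² = (-5)² = 25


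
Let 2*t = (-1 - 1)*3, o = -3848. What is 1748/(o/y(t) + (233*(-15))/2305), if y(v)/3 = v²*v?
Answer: 65272068/1717309 ≈ 38.008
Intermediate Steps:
t = -3 (t = ((-1 - 1)*3)/2 = (-2*3)/2 = (½)*(-6) = -3)
y(v) = 3*v³ (y(v) = 3*(v²*v) = 3*v³)
1748/(o/y(t) + (233*(-15))/2305) = 1748/(-3848/(3*(-3)³) + (233*(-15))/2305) = 1748/(-3848/(3*(-27)) - 3495*1/2305) = 1748/(-3848/(-81) - 699/461) = 1748/(-3848*(-1/81) - 699/461) = 1748/(3848/81 - 699/461) = 1748/(1717309/37341) = 1748*(37341/1717309) = 65272068/1717309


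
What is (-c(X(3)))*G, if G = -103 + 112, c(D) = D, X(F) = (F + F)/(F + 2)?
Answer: -54/5 ≈ -10.800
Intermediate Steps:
X(F) = 2*F/(2 + F) (X(F) = (2*F)/(2 + F) = 2*F/(2 + F))
G = 9
(-c(X(3)))*G = -2*3/(2 + 3)*9 = -2*3/5*9 = -1*6/5*9 = -6/5*9 = -54/5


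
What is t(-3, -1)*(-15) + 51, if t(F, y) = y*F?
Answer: 6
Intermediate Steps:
t(F, y) = F*y
t(-3, -1)*(-15) + 51 = -3*(-1)*(-15) + 51 = 3*(-15) + 51 = -45 + 51 = 6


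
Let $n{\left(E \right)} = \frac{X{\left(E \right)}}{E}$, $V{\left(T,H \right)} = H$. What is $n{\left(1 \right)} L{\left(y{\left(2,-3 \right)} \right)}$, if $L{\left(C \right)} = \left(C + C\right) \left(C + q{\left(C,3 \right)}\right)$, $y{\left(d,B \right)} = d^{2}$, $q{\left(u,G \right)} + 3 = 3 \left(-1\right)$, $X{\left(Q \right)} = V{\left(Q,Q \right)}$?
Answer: $-16$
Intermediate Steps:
$X{\left(Q \right)} = Q$
$q{\left(u,G \right)} = -6$ ($q{\left(u,G \right)} = -3 + 3 \left(-1\right) = -3 - 3 = -6$)
$L{\left(C \right)} = 2 C \left(-6 + C\right)$ ($L{\left(C \right)} = \left(C + C\right) \left(C - 6\right) = 2 C \left(-6 + C\right)$)
$n{\left(E \right)} = 1$ ($n{\left(E \right)} = \frac{E}{E} = 1$)
$n{\left(1 \right)} L{\left(y{\left(2,-3 \right)} \right)} = 1 \cdot 2 \cdot 2^{2} \left(-6 + 2^{2}\right) = 1 \cdot 2 \cdot 4 \left(-6 + 4\right) = 1 \cdot 2 \cdot 4 \left(-2\right) = 1 \left(-16\right) = -16$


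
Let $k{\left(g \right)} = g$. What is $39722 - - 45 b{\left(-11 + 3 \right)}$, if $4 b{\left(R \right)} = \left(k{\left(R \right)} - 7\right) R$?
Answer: $41072$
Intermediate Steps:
$b{\left(R \right)} = \frac{R \left(-7 + R\right)}{4}$ ($b{\left(R \right)} = \frac{\left(R - 7\right) R}{4} = \frac{\left(-7 + R\right) R}{4} = \frac{R \left(-7 + R\right)}{4}$)
$39722 - - 45 b{\left(-11 + 3 \right)} = 39722 - - 45 \frac{\left(-11 + 3\right) \left(-7 + \left(-11 + 3\right)\right)}{4} = 39722 - - 45 \cdot \frac{1}{4} \left(-8\right) \left(-7 - 8\right) = 39722 - - 45 \cdot \frac{1}{4} \left(-8\right) \left(-15\right) = 39722 - \left(-45\right) 30 = 39722 - -1350 = 39722 + 1350 = 41072$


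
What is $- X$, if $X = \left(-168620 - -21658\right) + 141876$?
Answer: $5086$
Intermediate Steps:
$X = -5086$ ($X = \left(-168620 + 21658\right) + 141876 = -146962 + 141876 = -5086$)
$- X = \left(-1\right) \left(-5086\right) = 5086$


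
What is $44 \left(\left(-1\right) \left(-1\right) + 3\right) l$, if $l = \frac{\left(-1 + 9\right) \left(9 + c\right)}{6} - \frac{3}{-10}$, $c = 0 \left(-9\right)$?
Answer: $\frac{10824}{5} \approx 2164.8$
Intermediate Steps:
$c = 0$
$l = \frac{123}{10}$ ($l = \frac{\left(-1 + 9\right) \left(9 + 0\right)}{6} - \frac{3}{-10} = 8 \cdot 9 \cdot \frac{1}{6} - - \frac{3}{10} = 72 \cdot \frac{1}{6} + \frac{3}{10} = 12 + \frac{3}{10} = \frac{123}{10} \approx 12.3$)
$44 \left(\left(-1\right) \left(-1\right) + 3\right) l = 44 \left(\left(-1\right) \left(-1\right) + 3\right) \frac{123}{10} = 44 \left(1 + 3\right) \frac{123}{10} = 44 \cdot 4 \cdot \frac{123}{10} = 176 \cdot \frac{123}{10} = \frac{10824}{5}$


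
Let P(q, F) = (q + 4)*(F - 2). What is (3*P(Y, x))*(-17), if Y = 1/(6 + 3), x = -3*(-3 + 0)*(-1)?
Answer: 6919/3 ≈ 2306.3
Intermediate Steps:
x = -9 (x = -3*(-3)*(-1) = 9*(-1) = -9)
Y = ⅑ (Y = 1/9 = ⅑ ≈ 0.11111)
P(q, F) = (-2 + F)*(4 + q) (P(q, F) = (4 + q)*(-2 + F) = (-2 + F)*(4 + q))
(3*P(Y, x))*(-17) = (3*(-8 - 2*⅑ + 4*(-9) - 9*⅑))*(-17) = (3*(-8 - 2/9 - 36 - 1))*(-17) = (3*(-407/9))*(-17) = -407/3*(-17) = 6919/3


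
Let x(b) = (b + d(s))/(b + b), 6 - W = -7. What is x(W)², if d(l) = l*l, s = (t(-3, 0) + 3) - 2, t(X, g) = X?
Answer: 289/676 ≈ 0.42752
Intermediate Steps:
W = 13 (W = 6 - 1*(-7) = 6 + 7 = 13)
s = -2 (s = (-3 + 3) - 2 = 0 - 2 = -2)
d(l) = l²
x(b) = (4 + b)/(2*b) (x(b) = (b + (-2)²)/(b + b) = (b + 4)/((2*b)) = (4 + b)*(1/(2*b)) = (4 + b)/(2*b))
x(W)² = ((½)*(4 + 13)/13)² = ((½)*(1/13)*17)² = (17/26)² = 289/676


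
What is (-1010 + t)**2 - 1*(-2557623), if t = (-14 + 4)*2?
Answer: 3618523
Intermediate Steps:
t = -20 (t = -10*2 = -20)
(-1010 + t)**2 - 1*(-2557623) = (-1010 - 20)**2 - 1*(-2557623) = (-1030)**2 + 2557623 = 1060900 + 2557623 = 3618523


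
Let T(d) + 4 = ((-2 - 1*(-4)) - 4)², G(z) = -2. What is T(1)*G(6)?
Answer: 0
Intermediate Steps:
T(d) = 0 (T(d) = -4 + ((-2 - 1*(-4)) - 4)² = -4 + ((-2 + 4) - 4)² = -4 + (2 - 4)² = -4 + (-2)² = -4 + 4 = 0)
T(1)*G(6) = 0*(-2) = 0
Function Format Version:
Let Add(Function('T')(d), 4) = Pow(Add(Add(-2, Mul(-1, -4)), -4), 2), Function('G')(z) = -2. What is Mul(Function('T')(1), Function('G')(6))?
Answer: 0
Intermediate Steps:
Function('T')(d) = 0 (Function('T')(d) = Add(-4, Pow(Add(Add(-2, Mul(-1, -4)), -4), 2)) = Add(-4, Pow(Add(Add(-2, 4), -4), 2)) = Add(-4, Pow(Add(2, -4), 2)) = Add(-4, Pow(-2, 2)) = Add(-4, 4) = 0)
Mul(Function('T')(1), Function('G')(6)) = Mul(0, -2) = 0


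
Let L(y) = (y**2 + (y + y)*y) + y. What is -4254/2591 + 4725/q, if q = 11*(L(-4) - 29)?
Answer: 769371/28501 ≈ 26.995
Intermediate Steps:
L(y) = y + 3*y**2 (L(y) = (y**2 + (2*y)*y) + y = (y**2 + 2*y**2) + y = 3*y**2 + y = y + 3*y**2)
q = 165 (q = 11*(-4*(1 + 3*(-4)) - 29) = 11*(-4*(1 - 12) - 29) = 11*(-4*(-11) - 29) = 11*(44 - 29) = 11*15 = 165)
-4254/2591 + 4725/q = -4254/2591 + 4725/165 = -4254*1/2591 + 4725*(1/165) = -4254/2591 + 315/11 = 769371/28501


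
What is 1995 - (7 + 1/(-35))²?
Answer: 2384339/1225 ≈ 1946.4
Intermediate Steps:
1995 - (7 + 1/(-35))² = 1995 - (7 - 1/35)² = 1995 - (244/35)² = 1995 - 1*59536/1225 = 1995 - 59536/1225 = 2384339/1225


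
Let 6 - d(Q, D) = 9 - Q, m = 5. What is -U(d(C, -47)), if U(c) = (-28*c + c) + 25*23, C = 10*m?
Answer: 694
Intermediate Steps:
C = 50 (C = 10*5 = 50)
d(Q, D) = -3 + Q (d(Q, D) = 6 - (9 - Q) = 6 + (-9 + Q) = -3 + Q)
U(c) = 575 - 27*c (U(c) = -27*c + 575 = 575 - 27*c)
-U(d(C, -47)) = -(575 - 27*(-3 + 50)) = -(575 - 27*47) = -(575 - 1269) = -1*(-694) = 694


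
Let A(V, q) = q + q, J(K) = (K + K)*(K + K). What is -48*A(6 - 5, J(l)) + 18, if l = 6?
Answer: -13806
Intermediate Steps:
J(K) = 4*K² (J(K) = (2*K)*(2*K) = 4*K²)
A(V, q) = 2*q
-48*A(6 - 5, J(l)) + 18 = -96*4*6² + 18 = -96*4*36 + 18 = -96*144 + 18 = -48*288 + 18 = -13824 + 18 = -13806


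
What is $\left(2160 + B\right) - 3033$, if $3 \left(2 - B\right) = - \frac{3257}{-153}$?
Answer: $- \frac{403046}{459} \approx -878.1$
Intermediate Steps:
$B = - \frac{2339}{459}$ ($B = 2 - \frac{\left(-3257\right) \frac{1}{-153}}{3} = 2 - \frac{\left(-3257\right) \left(- \frac{1}{153}\right)}{3} = 2 - \frac{3257}{459} = - \frac{2339}{459} \approx -5.0959$)
$\left(2160 + B\right) - 3033 = \left(2160 - \frac{2339}{459}\right) - 3033 = \frac{989101}{459} - 3033 = - \frac{403046}{459}$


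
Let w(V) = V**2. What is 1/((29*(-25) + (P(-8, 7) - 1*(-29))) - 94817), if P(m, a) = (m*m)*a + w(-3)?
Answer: -1/95056 ≈ -1.0520e-5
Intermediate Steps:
P(m, a) = 9 + a*m**2 (P(m, a) = (m*m)*a + (-3)**2 = m**2*a + 9 = a*m**2 + 9 = 9 + a*m**2)
1/((29*(-25) + (P(-8, 7) - 1*(-29))) - 94817) = 1/((29*(-25) + ((9 + 7*(-8)**2) - 1*(-29))) - 94817) = 1/((-725 + ((9 + 7*64) + 29)) - 94817) = 1/((-725 + ((9 + 448) + 29)) - 94817) = 1/((-725 + (457 + 29)) - 94817) = 1/((-725 + 486) - 94817) = 1/(-239 - 94817) = 1/(-95056) = -1/95056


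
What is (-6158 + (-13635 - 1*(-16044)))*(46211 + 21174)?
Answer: -252626365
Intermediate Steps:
(-6158 + (-13635 - 1*(-16044)))*(46211 + 21174) = (-6158 + (-13635 + 16044))*67385 = (-6158 + 2409)*67385 = -3749*67385 = -252626365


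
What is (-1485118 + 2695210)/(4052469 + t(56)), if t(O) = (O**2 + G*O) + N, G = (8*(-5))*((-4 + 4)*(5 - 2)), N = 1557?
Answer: 605046/2028581 ≈ 0.29826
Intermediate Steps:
G = 0 (G = -0*3 = -40*0 = 0)
t(O) = 1557 + O**2 (t(O) = (O**2 + 0*O) + 1557 = (O**2 + 0) + 1557 = O**2 + 1557 = 1557 + O**2)
(-1485118 + 2695210)/(4052469 + t(56)) = (-1485118 + 2695210)/(4052469 + (1557 + 56**2)) = 1210092/(4052469 + (1557 + 3136)) = 1210092/(4052469 + 4693) = 1210092/4057162 = 1210092*(1/4057162) = 605046/2028581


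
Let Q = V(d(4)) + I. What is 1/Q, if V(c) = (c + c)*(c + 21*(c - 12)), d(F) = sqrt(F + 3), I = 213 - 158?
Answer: -121/548781 - 56*sqrt(7)/182927 ≈ -0.0010304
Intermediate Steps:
I = 55
d(F) = sqrt(3 + F)
V(c) = 2*c*(-252 + 22*c) (V(c) = (2*c)*(c + 21*(-12 + c)) = (2*c)*(c + (-252 + 21*c)) = (2*c)*(-252 + 22*c) = 2*c*(-252 + 22*c))
Q = 55 + 4*sqrt(7)*(-126 + 11*sqrt(7)) (Q = 4*sqrt(3 + 4)*(-126 + 11*sqrt(3 + 4)) + 55 = 4*sqrt(7)*(-126 + 11*sqrt(7)) + 55 = 55 + 4*sqrt(7)*(-126 + 11*sqrt(7)) ≈ -970.46)
1/Q = 1/(363 - 504*sqrt(7))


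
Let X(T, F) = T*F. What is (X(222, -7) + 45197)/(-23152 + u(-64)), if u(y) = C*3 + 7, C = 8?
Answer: -43643/23121 ≈ -1.8876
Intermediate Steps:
X(T, F) = F*T
u(y) = 31 (u(y) = 8*3 + 7 = 24 + 7 = 31)
(X(222, -7) + 45197)/(-23152 + u(-64)) = (-7*222 + 45197)/(-23152 + 31) = (-1554 + 45197)/(-23121) = 43643*(-1/23121) = -43643/23121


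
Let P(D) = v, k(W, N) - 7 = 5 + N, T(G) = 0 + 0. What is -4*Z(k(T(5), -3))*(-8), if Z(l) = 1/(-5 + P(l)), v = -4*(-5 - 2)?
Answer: 32/23 ≈ 1.3913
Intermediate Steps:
T(G) = 0
v = 28 (v = -4*(-7) = 28)
k(W, N) = 12 + N (k(W, N) = 7 + (5 + N) = 12 + N)
P(D) = 28
Z(l) = 1/23 (Z(l) = 1/(-5 + 28) = 1/23)
-4*Z(k(T(5), -3))*(-8) = -4*1/23*(-8) = -4/23*(-8) = 32/23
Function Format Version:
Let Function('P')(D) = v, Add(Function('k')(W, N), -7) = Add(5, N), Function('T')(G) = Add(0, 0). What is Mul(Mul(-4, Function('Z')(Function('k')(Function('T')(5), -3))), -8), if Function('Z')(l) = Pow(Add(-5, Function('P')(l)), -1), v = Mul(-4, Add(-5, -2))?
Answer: Rational(32, 23) ≈ 1.3913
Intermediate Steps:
Function('T')(G) = 0
v = 28 (v = Mul(-4, -7) = 28)
Function('k')(W, N) = Add(12, N) (Function('k')(W, N) = Add(7, Add(5, N)) = Add(12, N))
Function('P')(D) = 28
Function('Z')(l) = Rational(1, 23) (Function('Z')(l) = Pow(Add(-5, 28), -1) = Pow(23, -1) = Rational(1, 23))
Mul(Mul(-4, Function('Z')(Function('k')(Function('T')(5), -3))), -8) = Mul(Mul(-4, Rational(1, 23)), -8) = Mul(Rational(-4, 23), -8) = Rational(32, 23)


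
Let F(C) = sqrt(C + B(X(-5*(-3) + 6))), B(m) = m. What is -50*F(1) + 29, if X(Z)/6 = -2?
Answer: 29 - 50*I*sqrt(11) ≈ 29.0 - 165.83*I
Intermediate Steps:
X(Z) = -12 (X(Z) = 6*(-2) = -12)
F(C) = sqrt(-12 + C) (F(C) = sqrt(C - 12) = sqrt(-12 + C))
-50*F(1) + 29 = -50*sqrt(-12 + 1) + 29 = -50*I*sqrt(11) + 29 = 29 - 50*I*sqrt(11)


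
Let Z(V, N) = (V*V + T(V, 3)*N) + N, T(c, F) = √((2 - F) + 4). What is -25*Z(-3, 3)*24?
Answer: -7200 - 1800*√3 ≈ -10318.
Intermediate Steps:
T(c, F) = √(6 - F)
Z(V, N) = N + V² + N*√3 (Z(V, N) = (V*V + √(6 - 1*3)*N) + N = (V² + √(6 - 3)*N) + N = (V² + √3*N) + N = (V² + N*√3) + N = N + V² + N*√3)
-25*Z(-3, 3)*24 = -25*(3 + (-3)² + 3*√3)*24 = -25*(3 + 9 + 3*√3)*24 = -25*(12 + 3*√3)*24 = (-300 - 75*√3)*24 = -7200 - 1800*√3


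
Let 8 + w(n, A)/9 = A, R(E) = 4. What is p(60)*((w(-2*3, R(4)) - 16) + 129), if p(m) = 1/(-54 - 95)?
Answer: -77/149 ≈ -0.51678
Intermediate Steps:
w(n, A) = -72 + 9*A
p(m) = -1/149 (p(m) = 1/(-149) = -1/149)
p(60)*((w(-2*3, R(4)) - 16) + 129) = -(((-72 + 9*4) - 16) + 129)/149 = -(((-72 + 36) - 16) + 129)/149 = -((-36 - 16) + 129)/149 = -(-52 + 129)/149 = -1/149*77 = -77/149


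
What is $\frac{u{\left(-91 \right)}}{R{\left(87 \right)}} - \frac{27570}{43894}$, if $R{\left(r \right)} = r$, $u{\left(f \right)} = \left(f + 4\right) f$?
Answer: $\frac{1983392}{21947} \approx 90.372$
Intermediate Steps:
$u{\left(f \right)} = f \left(4 + f\right)$ ($u{\left(f \right)} = \left(4 + f\right) f = f \left(4 + f\right)$)
$\frac{u{\left(-91 \right)}}{R{\left(87 \right)}} - \frac{27570}{43894} = \frac{\left(-91\right) \left(4 - 91\right)}{87} - \frac{27570}{43894} = \left(-91\right) \left(-87\right) \frac{1}{87} - \frac{13785}{21947} = 7917 \cdot \frac{1}{87} - \frac{13785}{21947} = 91 - \frac{13785}{21947} = \frac{1983392}{21947}$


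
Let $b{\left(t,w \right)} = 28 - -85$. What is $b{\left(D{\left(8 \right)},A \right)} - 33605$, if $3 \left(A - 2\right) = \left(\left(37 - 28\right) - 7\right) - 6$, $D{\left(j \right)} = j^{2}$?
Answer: $-33492$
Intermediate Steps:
$A = \frac{2}{3}$ ($A = 2 + \frac{\left(\left(37 - 28\right) - 7\right) - 6}{3} = 2 + \frac{\left(9 - 7\right) - 6}{3} = 2 + \frac{2 - 6}{3} = 2 + \frac{1}{3} \left(-4\right) = 2 - \frac{4}{3} = \frac{2}{3} \approx 0.66667$)
$b{\left(t,w \right)} = 113$ ($b{\left(t,w \right)} = 28 + 85 = 113$)
$b{\left(D{\left(8 \right)},A \right)} - 33605 = 113 - 33605 = -33492$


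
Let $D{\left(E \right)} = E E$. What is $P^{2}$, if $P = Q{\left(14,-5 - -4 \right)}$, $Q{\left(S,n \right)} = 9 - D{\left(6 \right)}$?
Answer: $729$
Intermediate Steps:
$D{\left(E \right)} = E^{2}$
$Q{\left(S,n \right)} = -27$ ($Q{\left(S,n \right)} = 9 - 6^{2} = 9 - 36 = -27$)
$P = -27$
$P^{2} = \left(-27\right)^{2} = 729$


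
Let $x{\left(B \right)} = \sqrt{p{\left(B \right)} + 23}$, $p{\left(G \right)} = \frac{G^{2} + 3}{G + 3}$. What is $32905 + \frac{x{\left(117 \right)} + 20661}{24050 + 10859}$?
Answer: $\frac{1148701306}{34909} + \frac{\sqrt{13710}}{349090} \approx 32906.0$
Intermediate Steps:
$p{\left(G \right)} = \frac{3 + G^{2}}{3 + G}$
$x{\left(B \right)} = \sqrt{23 + \frac{3 + B^{2}}{3 + B}}$ ($x{\left(B \right)} = \sqrt{\frac{3 + B^{2}}{3 + B} + 23} = \sqrt{23 + \frac{3 + B^{2}}{3 + B}}$)
$32905 + \frac{x{\left(117 \right)} + 20661}{24050 + 10859} = 32905 + \frac{\sqrt{\frac{72 + 117^{2} + 23 \cdot 117}{3 + 117}} + 20661}{24050 + 10859} = 32905 + \frac{\sqrt{\frac{72 + 13689 + 2691}{120}} + 20661}{34909} = 32905 + \left(\sqrt{\frac{1}{120} \cdot 16452} + 20661\right) \frac{1}{34909} = 32905 + \left(\sqrt{\frac{1371}{10}} + 20661\right) \frac{1}{34909} = 32905 + \left(\frac{\sqrt{13710}}{10} + 20661\right) \frac{1}{34909} = 32905 + \left(20661 + \frac{\sqrt{13710}}{10}\right) \frac{1}{34909} = 32905 + \left(\frac{20661}{34909} + \frac{\sqrt{13710}}{349090}\right) = \frac{1148701306}{34909} + \frac{\sqrt{13710}}{349090}$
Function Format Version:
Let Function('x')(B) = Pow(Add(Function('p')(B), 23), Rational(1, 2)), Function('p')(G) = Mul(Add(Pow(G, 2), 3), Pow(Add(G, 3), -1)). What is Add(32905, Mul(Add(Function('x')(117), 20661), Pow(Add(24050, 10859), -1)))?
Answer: Add(Rational(1148701306, 34909), Mul(Rational(1, 349090), Pow(13710, Rational(1, 2)))) ≈ 32906.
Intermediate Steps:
Function('p')(G) = Mul(Pow(Add(3, G), -1), Add(3, Pow(G, 2))) (Function('p')(G) = Mul(Add(3, Pow(G, 2)), Pow(Add(3, G), -1)) = Mul(Pow(Add(3, G), -1), Add(3, Pow(G, 2))))
Function('x')(B) = Pow(Add(23, Mul(Pow(Add(3, B), -1), Add(3, Pow(B, 2)))), Rational(1, 2)) (Function('x')(B) = Pow(Add(Mul(Pow(Add(3, B), -1), Add(3, Pow(B, 2))), 23), Rational(1, 2)) = Pow(Add(23, Mul(Pow(Add(3, B), -1), Add(3, Pow(B, 2)))), Rational(1, 2)))
Add(32905, Mul(Add(Function('x')(117), 20661), Pow(Add(24050, 10859), -1))) = Add(32905, Mul(Add(Pow(Mul(Pow(Add(3, 117), -1), Add(72, Pow(117, 2), Mul(23, 117))), Rational(1, 2)), 20661), Pow(Add(24050, 10859), -1))) = Add(32905, Mul(Add(Pow(Mul(Pow(120, -1), Add(72, 13689, 2691)), Rational(1, 2)), 20661), Pow(34909, -1))) = Add(32905, Mul(Add(Pow(Mul(Rational(1, 120), 16452), Rational(1, 2)), 20661), Rational(1, 34909))) = Add(32905, Mul(Add(Pow(Rational(1371, 10), Rational(1, 2)), 20661), Rational(1, 34909))) = Add(32905, Mul(Add(Mul(Rational(1, 10), Pow(13710, Rational(1, 2))), 20661), Rational(1, 34909))) = Add(32905, Mul(Add(20661, Mul(Rational(1, 10), Pow(13710, Rational(1, 2)))), Rational(1, 34909))) = Add(32905, Add(Rational(20661, 34909), Mul(Rational(1, 349090), Pow(13710, Rational(1, 2))))) = Add(Rational(1148701306, 34909), Mul(Rational(1, 349090), Pow(13710, Rational(1, 2))))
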